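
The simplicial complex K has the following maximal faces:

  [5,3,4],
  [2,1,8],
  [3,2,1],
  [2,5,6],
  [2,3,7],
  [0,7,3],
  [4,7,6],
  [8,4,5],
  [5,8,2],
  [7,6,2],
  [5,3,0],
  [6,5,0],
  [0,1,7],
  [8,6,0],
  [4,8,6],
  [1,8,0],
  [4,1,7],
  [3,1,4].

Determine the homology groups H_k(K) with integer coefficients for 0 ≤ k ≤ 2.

H_0 ≅ Z,  H_1 ≅ Z ⊕ Z/2,  H_2 = 0.

Take the total order 0 < 1 < 2 < 3 < 4 < 5 < 6 < 7 < 8 on the vertex set. Then K (dimension 2) consists of the simplices:

  0-simplices (9): [0], [1], [2], [3], [4], [5], [6], [7], [8]
  1-simplices (27): (27 of them)
  2-simplices (18): [0,1,7], [0,1,8], [0,3,5], [0,3,7], [0,5,6], [0,6,8], [1,2,3], [1,2,8], [1,3,4], [1,4,7], [2,3,7], [2,5,6], [2,5,8], [2,6,7], [3,4,5], [4,5,8], [4,6,7], [4,6,8]

giving chain groups C_0 ≅ Z^9, C_1 ≅ Z^27, C_2 ≅ Z^18.

Boundary ∂_1: C_1 → C_0 is given by ∂[p,q] = [q] − [p].
The resulting 9×27 matrix has rank 8, and its Smith normal form has invariant factors (1,1,1,1,1,1,1,1).

Boundary ∂_2: C_2 → C_1 maps a triangle to the signed sum of its edges. For instance
  ∂[0,3,5] = [3,5] − [0,5] + [0,3],
  ∂[4,6,7] = [6,7] − [4,7] + [4,6].
The 27×18 boundary matrix has rank 18 and Smith normal form diag(1,1,1,1,1,1,1,1,1,1,1,1,1,1,1,1,1,2).

Now H_k = ker ∂_k / im ∂_{k+1}, so:

  H_0: rank C_0 − rank ∂_1 = 9 − 8 = 1, and the invariant factors of ∂_1 are all 1, so H_0 = Z.
  H_1: rank ker ∂_1 − rank ∂_2 = (27 − 8) − 18 = 1, and ∂_2 has invariant factor 2 > 1, so H_1 = Z ⊕ Z/2.
  H_2: rank ker ∂_2 − rank ∂_3 = (18 − 18) − 0 = 0, and there is no ∂_3, so H_2 = 0.

(K is a triangulation of the Klein bottle.)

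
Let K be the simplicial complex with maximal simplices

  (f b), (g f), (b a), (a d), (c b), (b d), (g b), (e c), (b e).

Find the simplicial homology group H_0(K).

H_0 = Z.

We work with the vertex ordering a < b < c < d < e < f < g. The simplices of K, each written with vertices in increasing order, are:

  0-simplices (7): a, b, c, d, e, f, g
  1-simplices (9): ab, ad, bc, bd, be, bf, bg, ce, fg

Hence C_0 ≅ Z^7, C_1 ≅ Z^9.

Boundary ∂_1: C_1 → C_0 sends each edge [p,q] (with p < q) to q − p. For instance
  ∂be = e − b.
The 7×9 boundary matrix has rank 6 and Smith normal form diag(1,1,1,1,1,1).

Reading off H_k = ker ∂_k / im ∂_{k+1}:

  H_0: rank C_0 − rank ∂_1 = 7 − 6 = 1, and the invariant factors of ∂_1 are all 1, so H_0 ≅ Z.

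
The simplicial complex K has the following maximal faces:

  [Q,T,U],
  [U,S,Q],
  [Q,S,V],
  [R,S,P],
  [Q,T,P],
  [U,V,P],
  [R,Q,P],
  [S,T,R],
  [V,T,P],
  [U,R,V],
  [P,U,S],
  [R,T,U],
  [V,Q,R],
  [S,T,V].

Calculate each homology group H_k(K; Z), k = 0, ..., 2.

Order the vertices as P < Q < R < S < T < U < V. Listing each simplex with vertices in this order, K has dimension 2 with simplices:

  0-simplices (7): P, Q, R, S, T, U, V
  1-simplices (21): PQ, PR, PS, PT, PU, PV, QR, QS, QT, QU, QV, RS, RT, RU, RV, ST, SU, SV, TU, TV, UV
  2-simplices (14): PQR, PQT, PRS, PSU, PTV, PUV, QRV, QSU, QSV, QTU, RST, RTU, RUV, STV

so the chain groups are C_0 ≅ Z^7, C_1 ≅ Z^21, C_2 ≅ Z^14.

Boundary ∂_1: C_1 → C_0 maps an edge to its endpoints' difference, ∂[p,q] = q − p. For instance
  ∂PS = S − P.
The resulting 7×21 matrix has rank 6, and its Smith normal form has invariant factors (1,1,1,1,1,1).

∂_2: C_2 → C_1 sends each 2-simplex [p,q,r] to [q,r] − [p,r] + [p,q]. For instance
  ∂QSU = SU − QU + QS,
  ∂PRS = RS − PS + PR.
The resulting 21×14 matrix has rank 13, and its Smith normal form has invariant factors (1,1,1,1,1,1,1,1,1,1,1,1,1).

From H_k ≅ ker(∂_k) / im(∂_{k+1}) we obtain:

  H_0: rank C_0 − rank ∂_1 = 7 − 6 = 1, and the invariant factors of ∂_1 are all 1, so H_0 ≅ Z.
  H_1: rank ker ∂_1 − rank ∂_2 = (21 − 6) − 13 = 2, and the invariant factors of ∂_2 are all 1, so H_1 ≅ Z^2.
  H_2: rank ker ∂_2 − rank ∂_3 = (14 − 13) − 0 = 1, and there is no ∂_3, so H_2 ≅ Z.

(K is a triangulation of the torus T^2.)

H_0 = Z,  H_1 = Z^2,  H_2 = Z.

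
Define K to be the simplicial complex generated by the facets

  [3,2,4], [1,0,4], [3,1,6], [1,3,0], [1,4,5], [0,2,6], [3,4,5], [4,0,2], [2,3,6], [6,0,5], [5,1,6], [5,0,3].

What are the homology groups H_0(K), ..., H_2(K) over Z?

Order the vertices as 0 < 1 < 2 < 3 < 4 < 5 < 6. Listing each simplex with vertices in this order, K has dimension 2 with simplices:

  0-simplices (7): [0], [1], [2], [3], [4], [5], [6]
  1-simplices (18): [0,1], [0,2], [0,3], [0,4], [0,5], [0,6], [1,3], [1,4], [1,5], [1,6], [2,3], [2,4], [2,6], [3,4], [3,5], [3,6], [4,5], [5,6]
  2-simplices (12): [0,1,3], [0,1,4], [0,2,4], [0,2,6], [0,3,5], [0,5,6], [1,3,6], [1,4,5], [1,5,6], [2,3,4], [2,3,6], [3,4,5]

so the chain groups are C_0 ≅ Z^7, C_1 ≅ Z^18, C_2 ≅ Z^12.

Boundary ∂_1: C_1 → C_0 sends each edge [p,q] (with p < q) to q − p.
The resulting 7×18 matrix has rank 6, and its Smith normal form has invariant factors (1,1,1,1,1,1).

∂_2: C_2 → C_1 acts by ∂[p,q,r] = [q,r] − [p,r] + [p,q]. For instance
  ∂[0,2,6] = [2,6] − [0,6] + [0,2],
  ∂[1,4,5] = [4,5] − [1,5] + [1,4].
This gives a 18×12 integer matrix of rank 12; reducing to Smith normal form yields diagonal entries (1,1,1,1,1,1,1,1,1,1,1,2).

Computing H_k = (kernel of ∂_k) / (image of ∂_{k+1}):

  H_0: rank C_0 − rank ∂_1 = 7 − 6 = 1, and the invariant factors of ∂_1 are all 1, so H_0 ≅ Z.
  H_1: rank ker ∂_1 − rank ∂_2 = (18 − 6) − 12 = 0, and ∂_2 has invariant factor 2 > 1, so H_1 ≅ Z/2.
  H_2: rank ker ∂_2 − rank ∂_3 = (12 − 12) − 0 = 0, and there is no ∂_3, so H_2 ≅ 0.

As a check, the Euler characteristic is 7 − 18 + 12 = 1, which agrees with 1 − 0 + 0 = 1.

H_0 = Z,  H_1 = Z/2,  H_2 = 0.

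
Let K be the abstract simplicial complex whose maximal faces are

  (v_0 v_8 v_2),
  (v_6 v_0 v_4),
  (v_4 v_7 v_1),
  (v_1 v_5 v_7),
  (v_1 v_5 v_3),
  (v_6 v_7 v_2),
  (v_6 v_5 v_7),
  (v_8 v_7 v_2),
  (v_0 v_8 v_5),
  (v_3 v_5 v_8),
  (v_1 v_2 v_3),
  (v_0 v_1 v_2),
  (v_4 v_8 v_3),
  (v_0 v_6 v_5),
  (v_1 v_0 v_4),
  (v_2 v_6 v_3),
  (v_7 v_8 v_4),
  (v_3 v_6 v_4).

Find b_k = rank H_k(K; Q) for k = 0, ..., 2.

b_0 = 1, b_1 = 2, b_2 = 1.

Order the vertices as v_0 < v_1 < v_2 < v_3 < v_4 < v_5 < v_6 < v_7 < v_8. Listing each simplex with vertices in this order, K has dimension 2 with simplices:

  0-simplices (9): [v_0], [v_1], [v_2], [v_3], [v_4], [v_5], [v_6], [v_7], [v_8]
  1-simplices (27): (27 of them)
  2-simplices (18): (18 of them)

so the chain groups are C_0 ≅ Z^9, C_1 ≅ Z^27, C_2 ≅ Z^18.

∂_1: C_1 → C_0 is given by ∂[p,q] = [q] − [p].
This gives a 9×27 integer matrix of rank 8; reducing to Smith normal form yields diagonal entries (1,1,1,1,1,1,1,1).

Boundary ∂_2: C_2 → C_1 acts by ∂[p,q,r] = [q,r] − [p,r] + [p,q]. For instance
  ∂[v_0,v_4,v_6] = [v_4,v_6] − [v_0,v_6] + [v_0,v_4],
  ∂[v_0,v_1,v_4] = [v_1,v_4] − [v_0,v_4] + [v_0,v_1].
The 27×18 boundary matrix has rank 17 and Smith normal form diag(1,1,1,1,1,1,1,1,1,1,1,1,1,1,1,1,1).

Now H_k = ker ∂_k / im ∂_{k+1}, so:

  H_0: rank C_0 − rank ∂_1 = 9 − 8 = 1, and the invariant factors of ∂_1 are all 1, so H_0 ≅ Z.
  H_1: rank ker ∂_1 − rank ∂_2 = (27 − 8) − 17 = 2, and the invariant factors of ∂_2 are all 1, so H_1 ≅ Z^2.
  H_2: rank ker ∂_2 − rank ∂_3 = (18 − 17) − 0 = 1, and there is no ∂_3, so H_2 ≅ Z.

Hence the Betti numbers are b_0 = 1, b_1 = 2, b_2 = 1.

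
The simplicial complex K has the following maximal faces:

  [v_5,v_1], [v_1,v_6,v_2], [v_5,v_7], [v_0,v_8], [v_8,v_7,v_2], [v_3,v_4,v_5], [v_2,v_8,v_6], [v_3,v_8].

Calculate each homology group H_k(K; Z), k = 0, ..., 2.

H_0 = Z,  H_1 = Z^2,  H_2 = 0.

Order the vertices as v_0 < v_1 < v_2 < v_3 < v_4 < v_5 < v_6 < v_7 < v_8. Listing each simplex with vertices in this order, K has dimension 2 with simplices:

  0-simplices (9): [v_0], [v_1], [v_2], [v_3], [v_4], [v_5], [v_6], [v_7], [v_8]
  1-simplices (14): [v_0,v_8], [v_1,v_2], [v_1,v_5], [v_1,v_6], [v_2,v_6], [v_2,v_7], [v_2,v_8], [v_3,v_4], [v_3,v_5], [v_3,v_8], [v_4,v_5], [v_5,v_7], [v_6,v_8], [v_7,v_8]
  2-simplices (4): [v_1,v_2,v_6], [v_2,v_6,v_8], [v_2,v_7,v_8], [v_3,v_4,v_5]

Hence C_0 ≅ Z^9, C_1 ≅ Z^14, C_2 ≅ Z^4.

Boundary ∂_1: C_1 → C_0 maps an edge to its endpoints' difference, ∂[p,q] = q − p.
The 9×14 boundary matrix has rank 8 and Smith normal form diag(1,1,1,1,1,1,1,1).

The boundary map ∂_2: C_2 → C_1 sends each 2-simplex [p,q,r] to [q,r] − [p,r] + [p,q]. For instance
  ∂[v_3,v_4,v_5] = [v_4,v_5] − [v_3,v_5] + [v_3,v_4],
  ∂[v_2,v_7,v_8] = [v_7,v_8] − [v_2,v_8] + [v_2,v_7].
The resulting 14×4 matrix has rank 4, and its Smith normal form has invariant factors (1,1,1,1).

Now H_k = ker ∂_k / im ∂_{k+1}, so:

  H_0: rank C_0 − rank ∂_1 = 9 − 8 = 1, and the invariant factors of ∂_1 are all 1, so H_0 ≅ Z.
  H_1: rank ker ∂_1 − rank ∂_2 = (14 − 8) − 4 = 2, and the invariant factors of ∂_2 are all 1, so H_1 ≅ Z^2.
  H_2: rank ker ∂_2 − rank ∂_3 = (4 − 4) − 0 = 0, and there is no ∂_3, so H_2 ≅ 0.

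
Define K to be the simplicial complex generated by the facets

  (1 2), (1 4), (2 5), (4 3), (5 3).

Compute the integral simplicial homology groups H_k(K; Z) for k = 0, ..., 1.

Fix the vertex order 1 < 2 < 3 < 4 < 5 and write every simplex with vertices in increasing order. Then dim K = 1 and the simplices of K are:

  0-simplices (5): [1], [2], [3], [4], [5]
  1-simplices (5): [1,2], [1,4], [2,5], [3,4], [3,5]

Hence C_0 ≅ Z^5, C_1 ≅ Z^5.

The boundary map ∂_1: C_1 → C_0 sends each edge [p,q] (with p < q) to q − p. For instance
  ∂[3,4] = [4] − [3].
This gives a 5×5 integer matrix of rank 4; reducing to Smith normal form yields diagonal entries (1,1,1,1).

Reading off H_k = ker ∂_k / im ∂_{k+1}:

  H_0: rank C_0 − rank ∂_1 = 5 − 4 = 1, and the invariant factors of ∂_1 are all 1, so H_0 ≅ Z.
  H_1: rank ker ∂_1 − rank ∂_2 = (5 − 4) − 0 = 1, and there is no ∂_2, so H_1 ≅ Z.

(K is a triangulation of the circle S^1.)

H_0 ≅ Z,  H_1 ≅ Z.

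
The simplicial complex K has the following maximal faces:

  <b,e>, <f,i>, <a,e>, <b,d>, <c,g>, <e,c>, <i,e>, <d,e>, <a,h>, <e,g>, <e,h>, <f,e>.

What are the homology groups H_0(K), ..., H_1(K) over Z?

Take the total order a < b < c < d < e < f < g < h < i on the vertex set. Then K (dimension 1) consists of the simplices:

  0-simplices (9): a, b, c, d, e, f, g, h, i
  1-simplices (12): ae, ah, bd, be, ce, cg, de, ef, eg, eh, ei, fi

giving chain groups C_0 ≅ Z^9, C_1 ≅ Z^12.

Boundary ∂_1: C_1 → C_0 is given by ∂[p,q] = [q] − [p]. For instance
  ∂eg = g − e.
As a 9×12 matrix over Z this has rank 8, with invariant factors (1,1,1,1,1,1,1,1).

Computing H_k = (kernel of ∂_k) / (image of ∂_{k+1}):

  H_0: rank C_0 − rank ∂_1 = 9 − 8 = 1, and the invariant factors of ∂_1 are all 1, so H_0 = Z.
  H_1: rank ker ∂_1 − rank ∂_2 = (12 − 8) − 0 = 4, and there is no ∂_2, so H_1 = Z^4.

(K is a triangulation of a wedge of 4 circles.)

H_0 ≅ Z,  H_1 ≅ Z^4.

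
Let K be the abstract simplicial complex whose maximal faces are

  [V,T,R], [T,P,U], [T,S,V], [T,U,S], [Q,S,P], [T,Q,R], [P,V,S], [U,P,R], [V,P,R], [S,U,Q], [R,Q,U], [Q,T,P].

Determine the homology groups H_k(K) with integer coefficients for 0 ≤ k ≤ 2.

We work with the vertex ordering P < Q < R < S < T < U < V. The simplices of K, each written with vertices in increasing order, are:

  0-simplices (7): P, Q, R, S, T, U, V
  1-simplices (18): PQ, PR, PS, PT, PU, PV, QR, QS, QT, QU, RT, RU, RV, ST, SU, SV, TU, TV
  2-simplices (12): PQS, PQT, PRU, PRV, PSV, PTU, QRT, QRU, QSU, RTV, STU, STV

giving chain groups C_0 ≅ Z^7, C_1 ≅ Z^18, C_2 ≅ Z^12.

∂_1: C_1 → C_0 maps an edge to its endpoints' difference, ∂[p,q] = q − p.
This gives a 7×18 integer matrix of rank 6; reducing to Smith normal form yields diagonal entries (1,1,1,1,1,1).

∂_2: C_2 → C_1 acts by ∂[p,q,r] = [q,r] − [p,r] + [p,q]. For instance
  ∂PQT = QT − PT + PQ,
  ∂STU = TU − SU + ST.
The resulting 18×12 matrix has rank 12, and its Smith normal form has invariant factors (1,1,1,1,1,1,1,1,1,1,1,2).

Computing H_k = (kernel of ∂_k) / (image of ∂_{k+1}):

  H_0: rank C_0 − rank ∂_1 = 7 − 6 = 1, and the invariant factors of ∂_1 are all 1, so H_0 = Z.
  H_1: rank ker ∂_1 − rank ∂_2 = (18 − 6) − 12 = 0, and ∂_2 has invariant factor 2 > 1, so H_1 = Z/2.
  H_2: rank ker ∂_2 − rank ∂_3 = (12 − 12) − 0 = 0, and there is no ∂_3, so H_2 = 0.

H_0 ≅ Z,  H_1 ≅ Z/2,  H_2 = 0.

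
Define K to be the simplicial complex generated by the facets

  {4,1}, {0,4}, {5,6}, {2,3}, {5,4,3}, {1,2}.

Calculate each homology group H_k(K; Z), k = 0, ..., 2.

H_0 = Z,  H_1 = Z,  H_2 = 0.

We work with the vertex ordering 0 < 1 < 2 < 3 < 4 < 5 < 6. The simplices of K, each written with vertices in increasing order, are:

  0-simplices (7): [0], [1], [2], [3], [4], [5], [6]
  1-simplices (8): [0,4], [1,2], [1,4], [2,3], [3,4], [3,5], [4,5], [5,6]
  2-simplices (1): [3,4,5]

Hence C_0 ≅ Z^7, C_1 ≅ Z^8, C_2 ≅ Z^1.

∂_1: C_1 → C_0 maps an edge to its endpoints' difference, ∂[p,q] = q − p. For instance
  ∂[1,4] = [4] − [1].
As a 7×8 matrix over Z this has rank 6, with invariant factors (1,1,1,1,1,1).

Boundary ∂_2: C_2 → C_1 maps a triangle to the signed sum of its edges. For instance
  ∂[3,4,5] = [4,5] − [3,5] + [3,4].
The 8×1 boundary matrix has rank 1 and Smith normal form diag(1).

Now H_k = ker ∂_k / im ∂_{k+1}, so:

  H_0: rank C_0 − rank ∂_1 = 7 − 6 = 1, and the invariant factors of ∂_1 are all 1, so H_0 ≅ Z.
  H_1: rank ker ∂_1 − rank ∂_2 = (8 − 6) − 1 = 1, and the invariant factors of ∂_2 are all 1, so H_1 ≅ Z.
  H_2: rank ker ∂_2 − rank ∂_3 = (1 − 1) − 0 = 0, and there is no ∂_3, so H_2 ≅ 0.

As a check, the Euler characteristic is 7 − 8 + 1 = 0, which agrees with 1 − 1 + 0 = 0.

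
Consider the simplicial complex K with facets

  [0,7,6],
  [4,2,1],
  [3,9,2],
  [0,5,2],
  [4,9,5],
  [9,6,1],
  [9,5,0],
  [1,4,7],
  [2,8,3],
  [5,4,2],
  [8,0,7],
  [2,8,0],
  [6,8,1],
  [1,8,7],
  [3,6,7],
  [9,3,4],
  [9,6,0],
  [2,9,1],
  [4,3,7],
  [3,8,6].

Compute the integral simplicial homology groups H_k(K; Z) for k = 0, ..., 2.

We work with the vertex ordering 0 < 1 < 2 < 3 < 4 < 5 < 6 < 7 < 8 < 9. The simplices of K, each written with vertices in increasing order, are:

  0-simplices (10): [0], [1], [2], [3], [4], [5], [6], [7], [8], [9]
  1-simplices (30): (30 of them)
  2-simplices (20): (20 of them)

giving chain groups C_0 ≅ Z^10, C_1 ≅ Z^30, C_2 ≅ Z^20.

The boundary map ∂_1: C_1 → C_0 sends each edge [p,q] (with p < q) to q − p. For instance
  ∂[2,9] = [9] − [2].
This gives a 10×30 integer matrix of rank 9; reducing to Smith normal form yields diagonal entries (1,1,1,1,1,1,1,1,1).

Boundary ∂_2: C_2 → C_1 maps a triangle to the signed sum of its edges. For instance
  ∂[1,4,7] = [4,7] − [1,7] + [1,4],
  ∂[2,4,5] = [4,5] − [2,5] + [2,4].
The resulting 30×20 matrix has rank 20, and its Smith normal form has invariant factors (1,1,1,1,1,1,1,1,1,1,1,1,1,1,1,1,1,1,1,2).

Reading off H_k = ker ∂_k / im ∂_{k+1}:

  H_0: rank C_0 − rank ∂_1 = 10 − 9 = 1, and the invariant factors of ∂_1 are all 1, so H_0 ≅ Z.
  H_1: rank ker ∂_1 − rank ∂_2 = (30 − 9) − 20 = 1, and ∂_2 has invariant factor 2 > 1, so H_1 ≅ Z × Z/2.
  H_2: rank ker ∂_2 − rank ∂_3 = (20 − 20) − 0 = 0, and there is no ∂_3, so H_2 ≅ 0.

As a check, the Euler characteristic is 10 − 30 + 20 = 0, which agrees with 1 − 1 + 0 = 0.
(K is a triangulation of the Klein bottle.)

H_0 ≅ Z,  H_1 ≅ Z × Z/2,  H_2 = 0.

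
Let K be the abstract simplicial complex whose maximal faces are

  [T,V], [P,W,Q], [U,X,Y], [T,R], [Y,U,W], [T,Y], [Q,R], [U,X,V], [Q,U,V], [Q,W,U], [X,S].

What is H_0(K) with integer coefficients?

H_0 = Z.

We work with the vertex ordering P < Q < R < S < T < U < V < W < X < Y. The simplices of K, each written with vertices in increasing order, are:

  0-simplices (10): P, Q, R, S, T, U, V, W, X, Y
  1-simplices (17): PQ, PW, QR, QU, QV, QW, RT, SX, TV, TY, UV, UW, UX, UY, VX, WY, XY
  2-simplices (6): PQW, QUV, QUW, UVX, UWY, UXY

Hence C_0 ≅ Z^10, C_1 ≅ Z^17, C_2 ≅ Z^6.

Boundary ∂_1: C_1 → C_0 is given by ∂[p,q] = [q] − [p].
The resulting 10×17 matrix has rank 9, and its Smith normal form has invariant factors (1,1,1,1,1,1,1,1,1).

Boundary ∂_2: C_2 → C_1 acts by ∂[p,q,r] = [q,r] − [p,r] + [p,q]. For instance
  ∂UWY = WY − UY + UW,
  ∂PQW = QW − PW + PQ.
The resulting 17×6 matrix has rank 6, and its Smith normal form has invariant factors (1,1,1,1,1,1).

Computing H_k = (kernel of ∂_k) / (image of ∂_{k+1}):

  H_0: rank C_0 − rank ∂_1 = 10 − 9 = 1, and the invariant factors of ∂_1 are all 1, so H_0 = Z.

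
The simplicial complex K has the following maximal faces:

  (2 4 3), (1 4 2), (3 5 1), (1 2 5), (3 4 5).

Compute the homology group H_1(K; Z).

Take the total order 1 < 2 < 3 < 4 < 5 on the vertex set. Then K (dimension 2) consists of the simplices:

  0-simplices (5): [1], [2], [3], [4], [5]
  1-simplices (10): [1,2], [1,3], [1,4], [1,5], [2,3], [2,4], [2,5], [3,4], [3,5], [4,5]
  2-simplices (5): [1,2,4], [1,2,5], [1,3,5], [2,3,4], [3,4,5]

Hence C_0 ≅ Z^5, C_1 ≅ Z^10, C_2 ≅ Z^5.

The boundary map ∂_1: C_1 → C_0 maps an edge to its endpoints' difference, ∂[p,q] = q − p. For instance
  ∂[3,5] = [5] − [3].
As a 5×10 matrix over Z this has rank 4, with invariant factors (1,1,1,1).

∂_2: C_2 → C_1 maps a triangle to the signed sum of its edges. For instance
  ∂[2,3,4] = [3,4] − [2,4] + [2,3],
  ∂[3,4,5] = [4,5] − [3,5] + [3,4].
This gives a 10×5 integer matrix of rank 5; reducing to Smith normal form yields diagonal entries (1,1,1,1,1).

From H_k ≅ ker(∂_k) / im(∂_{k+1}) we obtain:

  H_1: rank ker ∂_1 − rank ∂_2 = (10 − 4) − 5 = 1, and the invariant factors of ∂_2 are all 1, so H_1 ≅ Z.

H_1 ≅ Z.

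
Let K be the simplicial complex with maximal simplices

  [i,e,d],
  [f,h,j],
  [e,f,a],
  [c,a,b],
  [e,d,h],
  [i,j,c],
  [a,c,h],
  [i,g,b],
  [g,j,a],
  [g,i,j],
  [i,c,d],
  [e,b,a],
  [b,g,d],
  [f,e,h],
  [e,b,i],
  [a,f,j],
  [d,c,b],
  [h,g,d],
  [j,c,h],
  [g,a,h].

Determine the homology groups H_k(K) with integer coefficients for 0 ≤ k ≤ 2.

H_0 ≅ Z,  H_1 ≅ Z ⊕ Z/2,  H_2 = 0.

Take the total order a < b < c < d < e < f < g < h < i < j on the vertex set. Then K (dimension 2) consists of the simplices:

  0-simplices (10): a, b, c, d, e, f, g, h, i, j
  1-simplices (30): ab, ac, ae, af, ag, ah, aj, bc, bd, be, bg, bi, cd, ch, ci, cj, de, dg, dh, di, ef, eh, ei, fh, fj, gh, gi, gj, hj, ij
  2-simplices (20): abc, abe, ach, aef, afj, agh, agj, bcd, bdg, bei, bgi, cdi, chj, cij, deh, dei, dgh, efh, fhj, gij

so the chain groups are C_0 ≅ Z^10, C_1 ≅ Z^30, C_2 ≅ Z^20.

The boundary map ∂_1: C_1 → C_0 is given by ∂[p,q] = [q] − [p].
The 10×30 boundary matrix has rank 9 and Smith normal form diag(1,1,1,1,1,1,1,1,1).

∂_2: C_2 → C_1 sends each 2-simplex [p,q,r] to [q,r] − [p,r] + [p,q]. For instance
  ∂fhj = hj − fj + fh,
  ∂aef = ef − af + ae.
The resulting 30×20 matrix has rank 20, and its Smith normal form has invariant factors (1,1,1,1,1,1,1,1,1,1,1,1,1,1,1,1,1,1,1,2).

Reading off H_k = ker ∂_k / im ∂_{k+1}:

  H_0: rank C_0 − rank ∂_1 = 10 − 9 = 1, and the invariant factors of ∂_1 are all 1, so H_0 = Z.
  H_1: rank ker ∂_1 − rank ∂_2 = (30 − 9) − 20 = 1, and ∂_2 has invariant factor 2 > 1, so H_1 = Z ⊕ Z/2.
  H_2: rank ker ∂_2 − rank ∂_3 = (20 − 20) − 0 = 0, and there is no ∂_3, so H_2 = 0.

As a check, the Euler characteristic is 10 − 30 + 20 = 0, which agrees with 1 − 1 + 0 = 0.
(K is a triangulation of the Klein bottle.)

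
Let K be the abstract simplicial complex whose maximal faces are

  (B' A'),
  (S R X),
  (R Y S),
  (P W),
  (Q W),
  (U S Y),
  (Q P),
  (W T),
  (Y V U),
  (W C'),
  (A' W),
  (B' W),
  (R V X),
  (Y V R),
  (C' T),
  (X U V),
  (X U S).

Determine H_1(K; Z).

H_1 = Z^3.

Take the total order P < Q < R < S < T < U < V < W < X < Y < A' < B' < C' on the vertex set. Then K (dimension 2) consists of the simplices:

  0-simplices (13): [P], [Q], [R], [S], [T], [U], [V], [W], [X], [Y], [A'], [B'], [C']
  1-simplices (21): [P,Q], [P,W], [Q,W], [R,S], [R,V], [R,X], [R,Y], [S,U], [S,X], [S,Y], [T,W], [T,C'], [U,V], [U,X], [U,Y], [V,X], [V,Y], [W,A'], [W,B'], [W,C'], [A',B']
  2-simplices (8): [R,S,X], [R,S,Y], [R,V,X], [R,V,Y], [S,U,X], [S,U,Y], [U,V,X], [U,V,Y]

Hence C_0 ≅ Z^13, C_1 ≅ Z^21, C_2 ≅ Z^8.

The boundary map ∂_1: C_1 → C_0 is given by ∂[p,q] = [q] − [p]. For instance
  ∂[W,B'] = [B'] − [W].
As a 13×21 matrix over Z this has rank 11, with invariant factors (1,1,1,1,1,1,1,1,1,1,1).

The boundary map ∂_2: C_2 → C_1 acts by ∂[p,q,r] = [q,r] − [p,r] + [p,q]. For instance
  ∂[S,U,X] = [U,X] − [S,X] + [S,U],
  ∂[R,V,Y] = [V,Y] − [R,Y] + [R,V].
As a 21×8 matrix over Z this has rank 7, with invariant factors (1,1,1,1,1,1,1).

Computing H_k = (kernel of ∂_k) / (image of ∂_{k+1}):

  H_1: rank ker ∂_1 − rank ∂_2 = (21 − 11) − 7 = 3, and the invariant factors of ∂_2 are all 1, so H_1 = Z^3.

(K is a triangulation of the disjoint union of the 2-sphere S^2 and a wedge of 3 circles.)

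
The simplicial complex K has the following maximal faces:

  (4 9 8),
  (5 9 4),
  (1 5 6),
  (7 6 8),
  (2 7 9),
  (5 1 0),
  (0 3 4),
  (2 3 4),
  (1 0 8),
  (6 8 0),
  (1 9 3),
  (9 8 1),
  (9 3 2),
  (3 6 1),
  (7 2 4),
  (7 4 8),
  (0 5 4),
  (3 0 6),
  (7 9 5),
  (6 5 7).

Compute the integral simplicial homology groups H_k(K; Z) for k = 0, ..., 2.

K has 10 vertices, 30 edges, 20 triangles.
rank ∂_0 = 0, rank ∂_1 = 9 ⇒ b_0 = 10 − 0 − 9 = 1; all invariant factors of ∂_1 are 1 so no torsion. So H_0 ≅ Z.
rank ∂_1 = 9, rank ∂_2 = 20 ⇒ b_1 = 30 − 9 − 20 = 1; ∂_2 has invariant factor(s) [2] giving torsion. So H_1 ≅ Z × Z/2.
rank ∂_2 = 20, rank ∂_3 = 0 ⇒ b_2 = 20 − 20 − 0 = 0. So H_2 ≅ 0.

H_0 = Z,  H_1 = Z × Z/2,  H_2 = 0.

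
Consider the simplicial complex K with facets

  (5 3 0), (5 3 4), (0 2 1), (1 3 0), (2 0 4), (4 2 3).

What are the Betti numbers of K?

b_0 = 1, b_1 = 1, b_2 = 0.

Take the total order 0 < 1 < 2 < 3 < 4 < 5 on the vertex set. Then K (dimension 2) consists of the simplices:

  0-simplices (6): [0], [1], [2], [3], [4], [5]
  1-simplices (12): [0,1], [0,2], [0,3], [0,4], [0,5], [1,2], [1,3], [2,3], [2,4], [3,4], [3,5], [4,5]
  2-simplices (6): [0,1,2], [0,1,3], [0,2,4], [0,3,5], [2,3,4], [3,4,5]

Hence C_0 ≅ Z^6, C_1 ≅ Z^12, C_2 ≅ Z^6.

Boundary ∂_1: C_1 → C_0 sends each edge [p,q] (with p < q) to q − p.
The resulting 6×12 matrix has rank 5, and its Smith normal form has invariant factors (1,1,1,1,1).

∂_2: C_2 → C_1 sends each 2-simplex [p,q,r] to [q,r] − [p,r] + [p,q]. For instance
  ∂[0,1,3] = [1,3] − [0,3] + [0,1],
  ∂[2,3,4] = [3,4] − [2,4] + [2,3].
This gives a 12×6 integer matrix of rank 6; reducing to Smith normal form yields diagonal entries (1,1,1,1,1,1).

Reading off H_k = ker ∂_k / im ∂_{k+1}:

  H_0: rank C_0 − rank ∂_1 = 6 − 5 = 1, and the invariant factors of ∂_1 are all 1, so H_0 ≅ Z.
  H_1: rank ker ∂_1 − rank ∂_2 = (12 − 5) − 6 = 1, and the invariant factors of ∂_2 are all 1, so H_1 ≅ Z.
  H_2: rank ker ∂_2 − rank ∂_3 = (6 − 6) − 0 = 0, and there is no ∂_3, so H_2 ≅ 0.

Hence the Betti numbers are b_0 = 1, b_1 = 1, b_2 = 0.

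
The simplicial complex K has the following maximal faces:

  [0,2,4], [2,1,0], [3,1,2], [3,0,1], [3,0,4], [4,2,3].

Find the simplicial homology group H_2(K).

H_2 = Z.

We work with the vertex ordering 0 < 1 < 2 < 3 < 4. The simplices of K, each written with vertices in increasing order, are:

  0-simplices (5): [0], [1], [2], [3], [4]
  1-simplices (9): [0,1], [0,2], [0,3], [0,4], [1,2], [1,3], [2,3], [2,4], [3,4]
  2-simplices (6): [0,1,2], [0,1,3], [0,2,4], [0,3,4], [1,2,3], [2,3,4]

Hence C_0 ≅ Z^5, C_1 ≅ Z^9, C_2 ≅ Z^6.

∂_1: C_1 → C_0 sends each edge [p,q] (with p < q) to q − p. For instance
  ∂[2,4] = [4] − [2].
The resulting 5×9 matrix has rank 4, and its Smith normal form has invariant factors (1,1,1,1).

The boundary map ∂_2: C_2 → C_1 acts by ∂[p,q,r] = [q,r] − [p,r] + [p,q]. For instance
  ∂[2,3,4] = [3,4] − [2,4] + [2,3],
  ∂[0,2,4] = [2,4] − [0,4] + [0,2].
The resulting 9×6 matrix has rank 5, and its Smith normal form has invariant factors (1,1,1,1,1).

Now H_k = ker ∂_k / im ∂_{k+1}, so:

  H_2: rank ker ∂_2 − rank ∂_3 = (6 − 5) − 0 = 1, and there is no ∂_3, so H_2 ≅ Z.

(K is a triangulation of the 2-sphere S^2.)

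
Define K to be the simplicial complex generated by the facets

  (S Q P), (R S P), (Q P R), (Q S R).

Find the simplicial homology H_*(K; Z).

H_0 ≅ Z,  H_1 = 0,  H_2 ≅ Z.

Fix the vertex order P < Q < R < S and write every simplex with vertices in increasing order. Then dim K = 2 and the simplices of K are:

  0-simplices (4): P, Q, R, S
  1-simplices (6): PQ, PR, PS, QR, QS, RS
  2-simplices (4): PQR, PQS, PRS, QRS

so the chain groups are C_0 ≅ Z^4, C_1 ≅ Z^6, C_2 ≅ Z^4.

∂_1: C_1 → C_0 is given by ∂[p,q] = [q] − [p]. For instance
  ∂PQ = Q − P.
The 4×6 boundary matrix has rank 3 and Smith normal form diag(1,1,1).

Boundary ∂_2: C_2 → C_1 acts by ∂[p,q,r] = [q,r] − [p,r] + [p,q]. For instance
  ∂PQS = QS − PS + PQ,
  ∂QRS = RS − QS + QR.
The resulting 6×4 matrix has rank 3, and its Smith normal form has invariant factors (1,1,1).

Now H_k = ker ∂_k / im ∂_{k+1}, so:

  H_0: rank C_0 − rank ∂_1 = 4 − 3 = 1, and the invariant factors of ∂_1 are all 1, so H_0 ≅ Z.
  H_1: rank ker ∂_1 − rank ∂_2 = (6 − 3) − 3 = 0, and the invariant factors of ∂_2 are all 1, so H_1 ≅ 0.
  H_2: rank ker ∂_2 − rank ∂_3 = (4 − 3) − 0 = 1, and there is no ∂_3, so H_2 ≅ Z.

(K is a triangulation of the 2-sphere S^2.)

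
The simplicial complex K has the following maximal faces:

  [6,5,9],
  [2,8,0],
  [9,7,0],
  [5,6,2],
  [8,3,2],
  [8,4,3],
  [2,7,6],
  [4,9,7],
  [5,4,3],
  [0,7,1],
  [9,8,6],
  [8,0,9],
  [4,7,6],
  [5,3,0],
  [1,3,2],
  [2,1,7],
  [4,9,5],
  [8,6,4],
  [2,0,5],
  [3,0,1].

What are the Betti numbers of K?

b_0 = 1, b_1 = 1, b_2 = 0.

Order the vertices as 0 < 1 < 2 < 3 < 4 < 5 < 6 < 7 < 8 < 9. Listing each simplex with vertices in this order, K has dimension 2 with simplices:

  0-simplices (10): [0], [1], [2], [3], [4], [5], [6], [7], [8], [9]
  1-simplices (30): (30 of them)
  2-simplices (20): (20 of them)

Hence C_0 ≅ Z^10, C_1 ≅ Z^30, C_2 ≅ Z^20.

∂_1: C_1 → C_0 maps an edge to its endpoints' difference, ∂[p,q] = q − p.
As a 10×30 matrix over Z this has rank 9, with invariant factors (1,1,1,1,1,1,1,1,1).

The boundary map ∂_2: C_2 → C_1 sends each 2-simplex [p,q,r] to [q,r] − [p,r] + [p,q]. For instance
  ∂[3,4,5] = [4,5] − [3,5] + [3,4],
  ∂[4,5,9] = [5,9] − [4,9] + [4,5].
The 30×20 boundary matrix has rank 20 and Smith normal form diag(1,1,1,1,1,1,1,1,1,1,1,1,1,1,1,1,1,1,1,2).

Computing H_k = (kernel of ∂_k) / (image of ∂_{k+1}):

  H_0: rank C_0 − rank ∂_1 = 10 − 9 = 1, and the invariant factors of ∂_1 are all 1, so H_0 ≅ Z.
  H_1: rank ker ∂_1 − rank ∂_2 = (30 − 9) − 20 = 1, and ∂_2 has invariant factor 2 > 1, so H_1 ≅ Z ⊕ Z/2.
  H_2: rank ker ∂_2 − rank ∂_3 = (20 − 20) − 0 = 0, and there is no ∂_3, so H_2 ≅ 0.

As a check, the Euler characteristic is 10 − 30 + 20 = 0, which agrees with 1 − 1 + 0 = 0.

Hence the Betti numbers are b_0 = 1, b_1 = 1, b_2 = 0.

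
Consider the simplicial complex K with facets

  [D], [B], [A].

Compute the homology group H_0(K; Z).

Order the vertices as A < B < D. Listing each simplex with vertices in this order, K has dimension 0 with simplices:

  0-simplices (3): A, B, D

so the chain groups are C_0 ≅ Z^3.

From H_k ≅ ker(∂_k) / im(∂_{k+1}) we obtain:

  H_0: rank C_0 − rank ∂_1 = 3 − 0 = 3, and there is no ∂_1, so H_0 ≅ Z^3.

(K is a triangulation of a set of 3 points.)

H_0 = Z^3.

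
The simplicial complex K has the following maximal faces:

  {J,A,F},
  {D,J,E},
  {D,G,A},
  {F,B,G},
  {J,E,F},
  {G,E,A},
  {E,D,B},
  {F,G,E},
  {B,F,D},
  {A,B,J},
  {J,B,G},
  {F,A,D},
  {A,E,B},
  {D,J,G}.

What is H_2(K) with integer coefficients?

H_2 ≅ Z.

We work with the vertex ordering A < B < D < E < F < G < J. The simplices of K, each written with vertices in increasing order, are:

  0-simplices (7): A, B, D, E, F, G, J
  1-simplices (21): AB, AD, AE, AF, AG, AJ, BD, BE, BF, BG, BJ, DE, DF, DG, DJ, EF, EG, EJ, FG, FJ, GJ
  2-simplices (14): ABE, ABJ, ADF, ADG, AEG, AFJ, BDE, BDF, BFG, BGJ, DEJ, DGJ, EFG, EFJ

so the chain groups are C_0 ≅ Z^7, C_1 ≅ Z^21, C_2 ≅ Z^14.

The boundary map ∂_1: C_1 → C_0 maps an edge to its endpoints' difference, ∂[p,q] = q − p. For instance
  ∂DE = E − D.
As a 7×21 matrix over Z this has rank 6, with invariant factors (1,1,1,1,1,1).

Boundary ∂_2: C_2 → C_1 acts by ∂[p,q,r] = [q,r] − [p,r] + [p,q]. For instance
  ∂BDF = DF − BF + BD,
  ∂ABJ = BJ − AJ + AB.
As a 21×14 matrix over Z this has rank 13, with invariant factors (1,1,1,1,1,1,1,1,1,1,1,1,1).

From H_k ≅ ker(∂_k) / im(∂_{k+1}) we obtain:

  H_2: rank ker ∂_2 − rank ∂_3 = (14 − 13) − 0 = 1, and there is no ∂_3, so H_2 ≅ Z.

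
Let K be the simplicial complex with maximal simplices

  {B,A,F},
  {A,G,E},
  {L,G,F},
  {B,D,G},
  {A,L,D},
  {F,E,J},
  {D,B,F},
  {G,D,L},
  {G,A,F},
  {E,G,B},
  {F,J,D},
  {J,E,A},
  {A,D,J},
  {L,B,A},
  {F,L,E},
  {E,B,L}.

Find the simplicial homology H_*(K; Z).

H_0 ≅ Z,  H_1 ≅ Z^2,  H_2 ≅ Z.

Fix the vertex order A < B < D < E < F < G < J < L and write every simplex with vertices in increasing order. Then dim K = 2 and the simplices of K are:

  0-simplices (8): A, B, D, E, F, G, J, L
  1-simplices (24): AB, AD, AE, AF, AG, AJ, AL, BD, BE, BF, BG, BL, DF, DG, DJ, DL, EF, EG, EJ, EL, FG, FJ, FL, GL
  2-simplices (16): ABF, ABL, ADJ, ADL, AEG, AEJ, AFG, BDF, BDG, BEG, BEL, DFJ, DGL, EFJ, EFL, FGL

Hence C_0 ≅ Z^8, C_1 ≅ Z^24, C_2 ≅ Z^16.

∂_1: C_1 → C_0 maps an edge to its endpoints' difference, ∂[p,q] = q − p.
This gives a 8×24 integer matrix of rank 7; reducing to Smith normal form yields diagonal entries (1,1,1,1,1,1,1).

∂_2: C_2 → C_1 maps a triangle to the signed sum of its edges. For instance
  ∂FGL = GL − FL + FG,
  ∂EFL = FL − EL + EF.
This gives a 24×16 integer matrix of rank 15; reducing to Smith normal form yields diagonal entries (1,1,1,1,1,1,1,1,1,1,1,1,1,1,1).

Now H_k = ker ∂_k / im ∂_{k+1}, so:

  H_0: rank C_0 − rank ∂_1 = 8 − 7 = 1, and the invariant factors of ∂_1 are all 1, so H_0 ≅ Z.
  H_1: rank ker ∂_1 − rank ∂_2 = (24 − 7) − 15 = 2, and the invariant factors of ∂_2 are all 1, so H_1 ≅ Z^2.
  H_2: rank ker ∂_2 − rank ∂_3 = (16 − 15) − 0 = 1, and there is no ∂_3, so H_2 ≅ Z.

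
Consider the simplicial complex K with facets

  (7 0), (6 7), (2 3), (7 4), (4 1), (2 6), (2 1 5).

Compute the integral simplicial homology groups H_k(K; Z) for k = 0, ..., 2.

Order the vertices as 0 < 1 < 2 < 3 < 4 < 5 < 6 < 7. Listing each simplex with vertices in this order, K has dimension 2 with simplices:

  0-simplices (8): [0], [1], [2], [3], [4], [5], [6], [7]
  1-simplices (9): [0,7], [1,2], [1,4], [1,5], [2,3], [2,5], [2,6], [4,7], [6,7]
  2-simplices (1): [1,2,5]

giving chain groups C_0 ≅ Z^8, C_1 ≅ Z^9, C_2 ≅ Z^1.

The boundary map ∂_1: C_1 → C_0 maps an edge to its endpoints' difference, ∂[p,q] = q − p. For instance
  ∂[6,7] = [7] − [6].
As a 8×9 matrix over Z this has rank 7, with invariant factors (1,1,1,1,1,1,1).

∂_2: C_2 → C_1 sends each 2-simplex [p,q,r] to [q,r] − [p,r] + [p,q]. For instance
  ∂[1,2,5] = [2,5] − [1,5] + [1,2].
As a 9×1 matrix over Z this has rank 1, with invariant factors (1).

Now H_k = ker ∂_k / im ∂_{k+1}, so:

  H_0: rank C_0 − rank ∂_1 = 8 − 7 = 1, and the invariant factors of ∂_1 are all 1, so H_0 = Z.
  H_1: rank ker ∂_1 − rank ∂_2 = (9 − 7) − 1 = 1, and the invariant factors of ∂_2 are all 1, so H_1 = Z.
  H_2: rank ker ∂_2 − rank ∂_3 = (1 − 1) − 0 = 0, and there is no ∂_3, so H_2 = 0.

H_0 = Z,  H_1 = Z,  H_2 = 0.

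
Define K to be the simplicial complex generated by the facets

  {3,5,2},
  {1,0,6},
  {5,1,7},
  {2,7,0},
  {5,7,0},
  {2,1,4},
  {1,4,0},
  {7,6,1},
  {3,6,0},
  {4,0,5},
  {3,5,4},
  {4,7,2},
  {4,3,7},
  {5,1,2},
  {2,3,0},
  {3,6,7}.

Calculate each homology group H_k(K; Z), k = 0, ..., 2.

H_0 = Z,  H_1 = Z^2,  H_2 = Z.

Fix the vertex order 0 < 1 < 2 < 3 < 4 < 5 < 6 < 7 and write every simplex with vertices in increasing order. Then dim K = 2 and the simplices of K are:

  0-simplices (8): [0], [1], [2], [3], [4], [5], [6], [7]
  1-simplices (24): (24 of them)
  2-simplices (16): [0,1,4], [0,1,6], [0,2,3], [0,2,7], [0,3,6], [0,4,5], [0,5,7], [1,2,4], [1,2,5], [1,5,7], [1,6,7], [2,3,5], [2,4,7], [3,4,5], [3,4,7], [3,6,7]

Hence C_0 ≅ Z^8, C_1 ≅ Z^24, C_2 ≅ Z^16.

The boundary map ∂_1: C_1 → C_0 maps an edge to its endpoints' difference, ∂[p,q] = q − p.
This gives a 8×24 integer matrix of rank 7; reducing to Smith normal form yields diagonal entries (1,1,1,1,1,1,1).

∂_2: C_2 → C_1 sends each 2-simplex [p,q,r] to [q,r] − [p,r] + [p,q]. For instance
  ∂[0,2,7] = [2,7] − [0,7] + [0,2],
  ∂[0,3,6] = [3,6] − [0,6] + [0,3].
The 24×16 boundary matrix has rank 15 and Smith normal form diag(1,1,1,1,1,1,1,1,1,1,1,1,1,1,1).

Now H_k = ker ∂_k / im ∂_{k+1}, so:

  H_0: rank C_0 − rank ∂_1 = 8 − 7 = 1, and the invariant factors of ∂_1 are all 1, so H_0 ≅ Z.
  H_1: rank ker ∂_1 − rank ∂_2 = (24 − 7) − 15 = 2, and the invariant factors of ∂_2 are all 1, so H_1 ≅ Z^2.
  H_2: rank ker ∂_2 − rank ∂_3 = (16 − 15) − 0 = 1, and there is no ∂_3, so H_2 ≅ Z.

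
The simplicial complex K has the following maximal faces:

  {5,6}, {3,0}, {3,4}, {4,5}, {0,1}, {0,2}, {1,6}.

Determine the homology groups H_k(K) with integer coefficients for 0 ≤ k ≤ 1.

Fix the vertex order 0 < 1 < 2 < 3 < 4 < 5 < 6 and write every simplex with vertices in increasing order. Then dim K = 1 and the simplices of K are:

  0-simplices (7): [0], [1], [2], [3], [4], [5], [6]
  1-simplices (7): [0,1], [0,2], [0,3], [1,6], [3,4], [4,5], [5,6]

giving chain groups C_0 ≅ Z^7, C_1 ≅ Z^7.

The boundary map ∂_1: C_1 → C_0 sends each edge [p,q] (with p < q) to q − p. For instance
  ∂[0,2] = [2] − [0].
As a 7×7 matrix over Z this has rank 6, with invariant factors (1,1,1,1,1,1).

Computing H_k = (kernel of ∂_k) / (image of ∂_{k+1}):

  H_0: rank C_0 − rank ∂_1 = 7 − 6 = 1, and the invariant factors of ∂_1 are all 1, so H_0 = Z.
  H_1: rank ker ∂_1 − rank ∂_2 = (7 − 6) − 0 = 1, and there is no ∂_2, so H_1 = Z.

As a check, the Euler characteristic is 7 − 7 = 0, which agrees with 1 − 1 = 0.

H_0 = Z,  H_1 = Z.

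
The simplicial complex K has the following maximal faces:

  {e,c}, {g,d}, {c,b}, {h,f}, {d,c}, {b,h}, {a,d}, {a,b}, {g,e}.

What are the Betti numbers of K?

b_0 = 1, b_1 = 2.

K has 8 vertices, 9 edges.
rank ∂_0 = 0, rank ∂_1 = 7 ⇒ b_0 = 8 − 0 − 7 = 1; all invariant factors of ∂_1 are 1 so no torsion. So H_0 ≅ Z.
rank ∂_1 = 7, rank ∂_2 = 0 ⇒ b_1 = 9 − 7 − 0 = 2. So H_1 ≅ Z^2.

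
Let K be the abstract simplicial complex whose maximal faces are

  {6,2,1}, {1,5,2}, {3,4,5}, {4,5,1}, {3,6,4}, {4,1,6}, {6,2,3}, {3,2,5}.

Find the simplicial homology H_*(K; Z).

H_0 = Z,  H_1 = 0,  H_2 = Z.

We work with the vertex ordering 1 < 2 < 3 < 4 < 5 < 6. The simplices of K, each written with vertices in increasing order, are:

  0-simplices (6): [1], [2], [3], [4], [5], [6]
  1-simplices (12): [1,2], [1,4], [1,5], [1,6], [2,3], [2,5], [2,6], [3,4], [3,5], [3,6], [4,5], [4,6]
  2-simplices (8): [1,2,5], [1,2,6], [1,4,5], [1,4,6], [2,3,5], [2,3,6], [3,4,5], [3,4,6]

giving chain groups C_0 ≅ Z^6, C_1 ≅ Z^12, C_2 ≅ Z^8.

Boundary ∂_1: C_1 → C_0 sends each edge [p,q] (with p < q) to q − p.
This gives a 6×12 integer matrix of rank 5; reducing to Smith normal form yields diagonal entries (1,1,1,1,1).

∂_2: C_2 → C_1 sends each 2-simplex [p,q,r] to [q,r] − [p,r] + [p,q]. For instance
  ∂[2,3,5] = [3,5] − [2,5] + [2,3],
  ∂[1,2,5] = [2,5] − [1,5] + [1,2].
The resulting 12×8 matrix has rank 7, and its Smith normal form has invariant factors (1,1,1,1,1,1,1).

Reading off H_k = ker ∂_k / im ∂_{k+1}:

  H_0: rank C_0 − rank ∂_1 = 6 − 5 = 1, and the invariant factors of ∂_1 are all 1, so H_0 ≅ Z.
  H_1: rank ker ∂_1 − rank ∂_2 = (12 − 5) − 7 = 0, and the invariant factors of ∂_2 are all 1, so H_1 ≅ 0.
  H_2: rank ker ∂_2 − rank ∂_3 = (8 − 7) − 0 = 1, and there is no ∂_3, so H_2 ≅ Z.

As a check, the Euler characteristic is 6 − 12 + 8 = 2, which agrees with 1 − 0 + 1 = 2.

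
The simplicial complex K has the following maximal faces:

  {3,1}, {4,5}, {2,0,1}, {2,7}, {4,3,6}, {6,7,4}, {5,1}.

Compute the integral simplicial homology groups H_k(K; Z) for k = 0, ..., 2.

Take the total order 0 < 1 < 2 < 3 < 4 < 5 < 6 < 7 on the vertex set. Then K (dimension 2) consists of the simplices:

  0-simplices (8): [0], [1], [2], [3], [4], [5], [6], [7]
  1-simplices (12): [0,1], [0,2], [1,2], [1,3], [1,5], [2,7], [3,4], [3,6], [4,5], [4,6], [4,7], [6,7]
  2-simplices (3): [0,1,2], [3,4,6], [4,6,7]

giving chain groups C_0 ≅ Z^8, C_1 ≅ Z^12, C_2 ≅ Z^3.

The boundary map ∂_1: C_1 → C_0 sends each edge [p,q] (with p < q) to q − p.
The resulting 8×12 matrix has rank 7, and its Smith normal form has invariant factors (1,1,1,1,1,1,1).

∂_2: C_2 → C_1 sends each 2-simplex [p,q,r] to [q,r] − [p,r] + [p,q]. For instance
  ∂[4,6,7] = [6,7] − [4,7] + [4,6],
  ∂[0,1,2] = [1,2] − [0,2] + [0,1].
The 12×3 boundary matrix has rank 3 and Smith normal form diag(1,1,1).

From H_k ≅ ker(∂_k) / im(∂_{k+1}) we obtain:

  H_0: rank C_0 − rank ∂_1 = 8 − 7 = 1, and the invariant factors of ∂_1 are all 1, so H_0 = Z.
  H_1: rank ker ∂_1 − rank ∂_2 = (12 − 7) − 3 = 2, and the invariant factors of ∂_2 are all 1, so H_1 = Z^2.
  H_2: rank ker ∂_2 − rank ∂_3 = (3 − 3) − 0 = 0, and there is no ∂_3, so H_2 = 0.

H_0 ≅ Z,  H_1 ≅ Z^2,  H_2 = 0.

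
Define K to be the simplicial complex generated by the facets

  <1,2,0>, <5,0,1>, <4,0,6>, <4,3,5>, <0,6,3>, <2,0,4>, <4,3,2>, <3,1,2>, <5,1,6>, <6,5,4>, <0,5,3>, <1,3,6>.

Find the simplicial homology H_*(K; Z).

H_0 ≅ Z,  H_1 ≅ Z/2Z,  H_2 = 0.

K has 7 vertices, 18 edges, 12 triangles.
rank ∂_0 = 0, rank ∂_1 = 6 ⇒ b_0 = 7 − 0 − 6 = 1; all invariant factors of ∂_1 are 1 so no torsion. So H_0 ≅ Z.
rank ∂_1 = 6, rank ∂_2 = 12 ⇒ b_1 = 18 − 6 − 12 = 0; ∂_2 has invariant factor(s) [2] giving torsion. So H_1 ≅ Z/2Z.
rank ∂_2 = 12, rank ∂_3 = 0 ⇒ b_2 = 12 − 12 − 0 = 0. So H_2 ≅ 0.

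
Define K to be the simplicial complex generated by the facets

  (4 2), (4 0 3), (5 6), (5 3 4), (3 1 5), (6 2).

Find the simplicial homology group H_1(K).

H_1 = Z.

K has 7 vertices, 10 edges, 3 triangles.
rank ∂_1 = 6, rank ∂_2 = 3 ⇒ b_1 = 10 − 6 − 3 = 1; all invariant factors of ∂_2 are 1 so no torsion. So H_1 = Z.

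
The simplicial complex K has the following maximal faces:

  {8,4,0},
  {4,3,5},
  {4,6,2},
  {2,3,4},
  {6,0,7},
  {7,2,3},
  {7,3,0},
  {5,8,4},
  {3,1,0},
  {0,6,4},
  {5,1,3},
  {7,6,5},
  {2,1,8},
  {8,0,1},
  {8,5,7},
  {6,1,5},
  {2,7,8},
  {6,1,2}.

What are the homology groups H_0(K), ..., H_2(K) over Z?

H_0 ≅ Z,  H_1 ≅ Z^2,  H_2 ≅ Z.

K has 9 vertices, 27 edges, 18 triangles.
rank ∂_0 = 0, rank ∂_1 = 8 ⇒ b_0 = 9 − 0 − 8 = 1; all invariant factors of ∂_1 are 1 so no torsion. So H_0 = Z.
rank ∂_1 = 8, rank ∂_2 = 17 ⇒ b_1 = 27 − 8 − 17 = 2; all invariant factors of ∂_2 are 1 so no torsion. So H_1 = Z^2.
rank ∂_2 = 17, rank ∂_3 = 0 ⇒ b_2 = 18 − 17 − 0 = 1. So H_2 = Z.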